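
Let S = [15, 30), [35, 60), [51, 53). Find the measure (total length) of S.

40

Merged: [15, 30), [35, 60).
Lengths: 15 + 25 = 40.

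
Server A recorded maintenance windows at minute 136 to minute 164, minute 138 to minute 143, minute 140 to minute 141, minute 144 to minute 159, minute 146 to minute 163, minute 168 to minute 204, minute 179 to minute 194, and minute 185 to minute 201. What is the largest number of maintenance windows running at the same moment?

Sweep endpoints in order; track running count of active intervals.
Peak of 3 reached at minute 140.

3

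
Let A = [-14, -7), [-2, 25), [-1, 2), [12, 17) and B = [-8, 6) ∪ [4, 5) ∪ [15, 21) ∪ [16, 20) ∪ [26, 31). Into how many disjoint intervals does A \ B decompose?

First set merges to [-14, -7), [-2, 25).
Second set merges to [-8, 6), [15, 21), [26, 31).
A \ B = [-14, -8), [6, 15), [21, 25).
That is 3 disjoint pieces.

3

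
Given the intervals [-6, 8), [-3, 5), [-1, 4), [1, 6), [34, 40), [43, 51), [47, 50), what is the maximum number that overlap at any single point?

4

Sweep endpoints in order; track running count of active intervals.
Peak of 4 reached at 1.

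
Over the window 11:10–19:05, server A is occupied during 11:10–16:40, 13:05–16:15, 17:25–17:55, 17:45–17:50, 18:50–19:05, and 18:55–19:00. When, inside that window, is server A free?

16:40–17:25, 17:55–18:50

After merging, the occupied span is 11:10–16:40, 17:25–17:55, 18:50–19:05.
Uncovered inside 11:10–19:05: 16:40–17:25, 17:55–18:50.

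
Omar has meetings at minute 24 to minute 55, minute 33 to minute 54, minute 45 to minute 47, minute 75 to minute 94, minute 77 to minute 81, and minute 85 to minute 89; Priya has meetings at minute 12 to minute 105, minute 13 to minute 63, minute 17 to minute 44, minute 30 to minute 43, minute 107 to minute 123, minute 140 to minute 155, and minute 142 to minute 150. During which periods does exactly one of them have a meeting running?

minute 12 to minute 24, minute 55 to minute 75, minute 94 to minute 105, minute 107 to minute 123, minute 140 to minute 155

Merge the first list: minute 24 to minute 55, minute 75 to minute 94.
Merge the second list: minute 12 to minute 105, minute 107 to minute 123, minute 140 to minute 155.
Only in the first: none.
Only in the second: minute 12 to minute 24, minute 55 to minute 75, minute 94 to minute 105, minute 107 to minute 123, minute 140 to minute 155.
Together these are the periods covered by exactly one.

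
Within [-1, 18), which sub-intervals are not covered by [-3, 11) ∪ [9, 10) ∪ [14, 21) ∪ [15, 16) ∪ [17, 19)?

[11, 14)

The merged coverage is [-3, 11), [14, 21).
Gaps within [-1, 18): [11, 14).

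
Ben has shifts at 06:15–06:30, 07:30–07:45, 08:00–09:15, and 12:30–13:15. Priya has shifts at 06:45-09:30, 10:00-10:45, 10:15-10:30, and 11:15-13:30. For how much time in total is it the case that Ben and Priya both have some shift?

B, merged: 06:45–09:30, 10:00–10:45, 11:15–13:30.
A ∩ B = 07:30–07:45, 08:00–09:15, 12:30–13:15.
Total: 15 min + 1 h 15 min + 45 min = 2 h 15 min.

2 h 15 min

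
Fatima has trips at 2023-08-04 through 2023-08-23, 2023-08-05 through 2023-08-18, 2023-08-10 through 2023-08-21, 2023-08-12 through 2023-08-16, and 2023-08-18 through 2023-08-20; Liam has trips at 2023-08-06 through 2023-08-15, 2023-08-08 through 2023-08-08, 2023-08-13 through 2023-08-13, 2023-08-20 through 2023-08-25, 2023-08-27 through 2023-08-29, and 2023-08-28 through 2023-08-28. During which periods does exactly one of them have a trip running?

Merge the first list: 2023-08-04 through 2023-08-23.
Merge the second list: 2023-08-06 through 2023-08-15, 2023-08-20 through 2023-08-25, 2023-08-27 through 2023-08-29.
A \ B = 2023-08-04 through 2023-08-05, 2023-08-16 through 2023-08-19.
B \ A = 2023-08-24 through 2023-08-25, 2023-08-27 through 2023-08-29.
Union of the two gives the symmetric difference.

2023-08-04 through 2023-08-05, 2023-08-16 through 2023-08-19, 2023-08-24 through 2023-08-25, 2023-08-27 through 2023-08-29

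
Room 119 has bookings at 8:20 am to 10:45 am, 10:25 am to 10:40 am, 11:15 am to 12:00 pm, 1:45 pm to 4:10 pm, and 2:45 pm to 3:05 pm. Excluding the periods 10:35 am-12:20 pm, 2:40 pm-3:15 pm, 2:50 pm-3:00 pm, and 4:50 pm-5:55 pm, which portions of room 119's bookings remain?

Merge the first list: 8:20 am–10:45 am, 11:15 am–12:00 pm, 1:45 pm–4:10 pm.
Merge the second list: 10:35 am–12:20 pm, 2:40 pm–3:15 pm, 4:50 pm–5:55 pm.
8:20 am–10:45 am with B removed leaves 8:20 am–10:35 am.
11:15 am–12:00 pm lies entirely inside B → drops out.
1:45 pm–4:10 pm with B removed leaves 1:45 pm–2:40 pm, 3:15 pm–4:10 pm.

8:20 am–10:35 am, 1:45 pm–2:40 pm, 3:15 pm–4:10 pm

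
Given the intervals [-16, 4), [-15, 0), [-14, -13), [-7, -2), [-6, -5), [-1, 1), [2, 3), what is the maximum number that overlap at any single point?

4

At -6, 4 of the intervals are simultaneously active.
No point has more.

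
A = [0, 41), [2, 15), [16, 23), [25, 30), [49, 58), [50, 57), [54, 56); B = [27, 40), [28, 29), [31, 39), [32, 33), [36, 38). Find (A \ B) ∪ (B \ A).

First set merges to [0, 41), [49, 58).
Second set merges to [27, 40).
A but not B: [0, 27), [40, 41), [49, 58).
B but not A: none.
Combining gives A △ B.

[0, 27) ∪ [40, 41) ∪ [49, 58)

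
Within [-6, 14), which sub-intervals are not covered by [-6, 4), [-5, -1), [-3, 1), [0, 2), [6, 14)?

[4, 6)

After merging, the occupied span is [-6, 4), [6, 14).
Uncovered inside [-6, 14): [4, 6).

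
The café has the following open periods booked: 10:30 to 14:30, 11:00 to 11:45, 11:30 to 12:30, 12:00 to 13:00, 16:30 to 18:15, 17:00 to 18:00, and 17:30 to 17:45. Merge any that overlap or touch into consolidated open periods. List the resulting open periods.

11:00-11:45 overlaps/touches 10:30-14:30 → extend to 10:30-14:30.
11:30-12:30 overlaps/touches 10:30-14:30 → extend to 10:30-14:30.
12:00-13:00 overlaps/touches 10:30-14:30 → extend to 10:30-14:30.
16:30-18:15 is disjoint → start new block.
17:00-18:00 overlaps/touches 16:30-18:15 → extend to 16:30-18:15.
17:30-17:45 overlaps/touches 16:30-18:15 → extend to 16:30-18:15.

10:30-14:30, 16:30-18:15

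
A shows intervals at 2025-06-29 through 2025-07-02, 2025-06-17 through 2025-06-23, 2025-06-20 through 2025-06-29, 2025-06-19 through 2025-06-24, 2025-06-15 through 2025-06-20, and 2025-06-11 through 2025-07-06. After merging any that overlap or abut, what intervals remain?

Sort by start: 2025-06-11 through 2025-07-06, 2025-06-15 through 2025-06-20, 2025-06-17 through 2025-06-23, 2025-06-19 through 2025-06-24, 2025-06-20 through 2025-06-29, 2025-06-29 through 2025-07-02.
2025-06-15 through 2025-06-20 overlaps/touches 2025-06-11 through 2025-07-06 → extend to 2025-06-11 through 2025-07-06.
2025-06-17 through 2025-06-23 overlaps/touches 2025-06-11 through 2025-07-06 → extend to 2025-06-11 through 2025-07-06.
2025-06-19 through 2025-06-24 overlaps/touches 2025-06-11 through 2025-07-06 → extend to 2025-06-11 through 2025-07-06.
2025-06-20 through 2025-06-29 overlaps/touches 2025-06-11 through 2025-07-06 → extend to 2025-06-11 through 2025-07-06.
2025-06-29 through 2025-07-02 overlaps/touches 2025-06-11 through 2025-07-06 → extend to 2025-06-11 through 2025-07-06.

2025-06-11 through 2025-07-06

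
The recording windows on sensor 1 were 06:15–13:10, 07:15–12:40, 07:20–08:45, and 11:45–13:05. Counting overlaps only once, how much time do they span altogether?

6 h 55 min

Merged: 06:15–13:10.
Length: 6 h 55 min.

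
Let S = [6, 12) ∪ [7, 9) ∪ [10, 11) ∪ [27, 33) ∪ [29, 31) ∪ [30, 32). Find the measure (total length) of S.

Merged: [6, 12), [27, 33).
Lengths: 6 + 6 = 12.

12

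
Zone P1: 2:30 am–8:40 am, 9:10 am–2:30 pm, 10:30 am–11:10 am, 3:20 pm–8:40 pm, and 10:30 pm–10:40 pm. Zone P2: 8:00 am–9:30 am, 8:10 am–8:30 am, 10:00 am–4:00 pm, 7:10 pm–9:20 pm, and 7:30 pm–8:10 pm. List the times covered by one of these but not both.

2:30 am-8:00 am, 8:40 am-9:10 am, 9:30 am-10:00 am, 2:30 pm-3:20 pm, 4:00 pm-7:10 pm, 8:40 pm-9:20 pm, 10:30 pm-10:40 pm

First set merges to 2:30 am-8:40 am, 9:10 am-2:30 pm, 3:20 pm-8:40 pm, 10:30 pm-10:40 pm.
Second set merges to 8:00 am-9:30 am, 10:00 am-4:00 pm, 7:10 pm-9:20 pm.
A but not B: 2:30 am-8:00 am, 9:30 am-10:00 am, 4:00 pm-7:10 pm, 10:30 pm-10:40 pm.
B but not A: 8:40 am-9:10 am, 2:30 pm-3:20 pm, 8:40 pm-9:20 pm.
Combining gives A △ B.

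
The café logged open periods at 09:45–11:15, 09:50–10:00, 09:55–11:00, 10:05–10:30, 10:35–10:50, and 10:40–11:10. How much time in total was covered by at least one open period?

1 h 30 min

Merged: 09:45–11:15.
Length: 1 h 30 min.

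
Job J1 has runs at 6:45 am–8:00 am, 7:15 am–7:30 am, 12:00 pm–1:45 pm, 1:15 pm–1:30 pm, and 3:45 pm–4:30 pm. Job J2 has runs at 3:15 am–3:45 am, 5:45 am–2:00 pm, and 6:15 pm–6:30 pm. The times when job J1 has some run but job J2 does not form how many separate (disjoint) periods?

1

First set merges to 6:45 am-8:00 am, 12:00 pm-1:45 pm, 3:45 pm-4:30 pm.
A \ B = 3:45 pm-4:30 pm.
That is 1 disjoint piece.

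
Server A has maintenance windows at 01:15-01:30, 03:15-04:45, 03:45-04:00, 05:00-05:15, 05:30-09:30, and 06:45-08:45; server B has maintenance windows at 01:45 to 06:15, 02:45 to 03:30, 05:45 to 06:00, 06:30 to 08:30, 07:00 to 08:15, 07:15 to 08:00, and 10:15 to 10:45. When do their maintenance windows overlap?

First set merges to 01:15–01:30, 03:15–04:45, 05:00–05:15, 05:30–09:30.
Second set merges to 01:45–06:15, 06:30–08:30, 10:15–10:45.
01:15–01:30: no overlap with the second set.
03:15–04:45 meets the second set on 03:15–04:45.
05:00–05:15 meets the second set on 05:00–05:15.
05:30–09:30 meets the second set on 05:30–06:15, 06:30–08:30.

03:15–04:45, 05:00–05:15, 05:30–06:15, 06:30–08:30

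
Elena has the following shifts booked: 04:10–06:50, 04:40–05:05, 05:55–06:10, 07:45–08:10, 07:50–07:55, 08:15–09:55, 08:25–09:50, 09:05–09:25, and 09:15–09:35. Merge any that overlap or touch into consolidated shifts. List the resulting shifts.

04:40-05:05 overlaps/touches 04:10-06:50 → extend to 04:10-06:50.
05:55-06:10 overlaps/touches 04:10-06:50 → extend to 04:10-06:50.
07:45-08:10 is disjoint → start new block.
07:50-07:55 overlaps/touches 07:45-08:10 → extend to 07:45-08:10.
08:15-09:55 is disjoint → start new block.
08:25-09:50 overlaps/touches 08:15-09:55 → extend to 08:15-09:55.
09:05-09:25 overlaps/touches 08:15-09:55 → extend to 08:15-09:55.
09:15-09:35 overlaps/touches 08:15-09:55 → extend to 08:15-09:55.

04:10-06:50, 07:45-08:10, 08:15-09:55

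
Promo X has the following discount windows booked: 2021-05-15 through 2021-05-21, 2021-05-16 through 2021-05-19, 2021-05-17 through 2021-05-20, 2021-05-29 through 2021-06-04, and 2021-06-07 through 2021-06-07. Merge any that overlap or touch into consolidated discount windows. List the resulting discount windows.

2021-05-16 through 2021-05-19 overlaps/touches 2021-05-15 through 2021-05-21 → extend to 2021-05-15 through 2021-05-21.
2021-05-17 through 2021-05-20 overlaps/touches 2021-05-15 through 2021-05-21 → extend to 2021-05-15 through 2021-05-21.
2021-05-29 through 2021-06-04 is disjoint → start new block.
2021-06-07 through 2021-06-07 is disjoint → start new block.

2021-05-15 through 2021-05-21, 2021-05-29 through 2021-06-04, 2021-06-07 through 2021-06-07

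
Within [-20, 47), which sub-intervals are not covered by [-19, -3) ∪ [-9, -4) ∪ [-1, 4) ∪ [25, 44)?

After merging, the occupied span is [-19, -3), [-1, 4), [25, 44).
Gaps within [-20, 47): [-20, -19), [-3, -1), [4, 25), [44, 47).

[-20, -19) ∪ [-3, -1) ∪ [4, 25) ∪ [44, 47)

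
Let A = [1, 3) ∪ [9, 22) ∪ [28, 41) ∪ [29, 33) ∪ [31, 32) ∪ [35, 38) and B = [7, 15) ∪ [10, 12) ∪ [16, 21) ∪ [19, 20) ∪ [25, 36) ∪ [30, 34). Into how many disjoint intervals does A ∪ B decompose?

3

A, merged: [1, 3), [9, 22), [28, 41).
B, merged: [7, 15), [16, 21), [25, 36).
A ∪ B = [1, 3), [7, 22), [25, 41).
That is 3 disjoint pieces.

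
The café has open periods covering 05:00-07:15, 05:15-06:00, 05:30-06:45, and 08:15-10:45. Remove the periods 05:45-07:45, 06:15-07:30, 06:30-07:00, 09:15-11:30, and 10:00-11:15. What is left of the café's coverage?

A, merged: 05:00–07:15, 08:15–10:45.
B, merged: 05:45–07:45, 09:15–11:30.
05:00–07:15 minus B → 05:00–05:45.
08:15–10:45 minus B → 08:15–09:15.

05:00–05:45, 08:15–09:15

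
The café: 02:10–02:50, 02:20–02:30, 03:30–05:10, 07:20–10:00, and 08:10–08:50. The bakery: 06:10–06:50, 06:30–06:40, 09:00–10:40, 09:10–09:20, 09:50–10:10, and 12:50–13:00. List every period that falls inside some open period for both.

First set merges to 02:10–02:50, 03:30–05:10, 07:20–10:00.
Second set merges to 06:10–06:50, 09:00–10:40, 12:50–13:00.
02:10–02:50: no overlap with the second set.
03:30–05:10: no overlap with the second set.
07:20–10:00 meets the second set on 09:00–10:00.

09:00–10:00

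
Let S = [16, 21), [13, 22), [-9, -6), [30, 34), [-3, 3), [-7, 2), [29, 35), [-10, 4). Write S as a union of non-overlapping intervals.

[-10, 4) ∪ [13, 22) ∪ [29, 35)

Sort by start: [-10, 4), [-9, -6), [-7, 2), [-3, 3), [13, 22), [16, 21), [29, 35), [30, 34).
[-9, -6) overlaps/touches [-10, 4) → extend to [-10, 4).
[-7, 2) overlaps/touches [-10, 4) → extend to [-10, 4).
[-3, 3) overlaps/touches [-10, 4) → extend to [-10, 4).
[13, 22) is disjoint → start new block.
[16, 21) overlaps/touches [13, 22) → extend to [13, 22).
[29, 35) is disjoint → start new block.
[30, 34) overlaps/touches [29, 35) → extend to [29, 35).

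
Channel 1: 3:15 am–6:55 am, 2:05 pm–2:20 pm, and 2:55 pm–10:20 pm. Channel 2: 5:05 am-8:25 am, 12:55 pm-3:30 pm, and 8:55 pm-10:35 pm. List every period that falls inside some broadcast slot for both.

3:15 am–6:55 am meets the second set on 5:05 am–6:55 am.
2:05 pm–2:20 pm meets the second set on 2:05 pm–2:20 pm.
2:55 pm–10:20 pm meets the second set on 2:55 pm–3:30 pm, 8:55 pm–10:20 pm.

5:05 am–6:55 am, 2:05 pm–2:20 pm, 2:55 pm–3:30 pm, 8:55 pm–10:20 pm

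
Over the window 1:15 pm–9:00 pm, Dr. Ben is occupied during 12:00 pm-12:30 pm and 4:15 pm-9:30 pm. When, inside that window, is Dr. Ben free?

After merging, the occupied span is 12:00 pm–12:30 pm, 4:15 pm–9:30 pm.
Gaps within 1:15 pm–9:00 pm: 1:15 pm–4:15 pm.

1:15 pm–4:15 pm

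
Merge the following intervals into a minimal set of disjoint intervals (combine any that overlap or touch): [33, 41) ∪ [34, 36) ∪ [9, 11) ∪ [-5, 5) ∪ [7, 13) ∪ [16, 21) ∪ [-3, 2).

[-5, 5) ∪ [7, 13) ∪ [16, 21) ∪ [33, 41)

Sort by start: [-5, 5), [-3, 2), [7, 13), [9, 11), [16, 21), [33, 41), [34, 36).
[-3, 2) overlaps/touches [-5, 5) → extend to [-5, 5).
[7, 13) is disjoint → start new block.
[9, 11) overlaps/touches [7, 13) → extend to [7, 13).
[16, 21) is disjoint → start new block.
[33, 41) is disjoint → start new block.
[34, 36) overlaps/touches [33, 41) → extend to [33, 41).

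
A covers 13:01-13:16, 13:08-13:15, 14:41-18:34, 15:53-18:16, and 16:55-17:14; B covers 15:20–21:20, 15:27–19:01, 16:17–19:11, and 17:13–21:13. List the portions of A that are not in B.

13:01–13:16, 14:41–15:20

Merge the first list: 13:01–13:16, 14:41–18:34.
Merge the second list: 15:20–21:20.
13:01–13:16: no B overlap → unchanged.
14:41–18:34 minus B → 14:41–15:20.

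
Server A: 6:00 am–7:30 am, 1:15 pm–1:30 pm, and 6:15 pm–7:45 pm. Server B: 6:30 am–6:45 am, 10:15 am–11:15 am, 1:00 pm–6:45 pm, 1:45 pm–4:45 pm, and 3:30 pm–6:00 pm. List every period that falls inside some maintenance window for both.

6:30 am–6:45 am, 1:15 pm–1:30 pm, 6:15 pm–6:45 pm

B, merged: 6:30 am–6:45 am, 10:15 am–11:15 am, 1:00 pm–6:45 pm.
6:00 am–7:30 am ∩ B → 6:30 am–6:45 am.
1:15 pm–1:30 pm ∩ B → 1:15 pm–1:30 pm.
6:15 pm–7:45 pm ∩ B → 6:15 pm–6:45 pm.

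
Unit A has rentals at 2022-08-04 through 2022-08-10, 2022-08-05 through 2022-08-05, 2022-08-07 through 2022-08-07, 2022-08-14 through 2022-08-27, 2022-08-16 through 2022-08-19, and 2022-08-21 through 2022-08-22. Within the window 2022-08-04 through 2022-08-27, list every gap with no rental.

2022-08-11 through 2022-08-13

After merging, the occupied span is 2022-08-04 through 2022-08-10, 2022-08-14 through 2022-08-27.
Complement within 2022-08-04 through 2022-08-27: 2022-08-11 through 2022-08-13.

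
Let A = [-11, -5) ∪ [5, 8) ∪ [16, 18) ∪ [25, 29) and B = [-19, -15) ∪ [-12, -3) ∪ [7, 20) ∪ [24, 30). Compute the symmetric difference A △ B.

A \ B = [5, 7).
B \ A = [-19, -15), [-12, -11), [-5, -3), [8, 16), [18, 20), [24, 25), [29, 30).
Union of the two gives the symmetric difference.

[-19, -15) ∪ [-12, -11) ∪ [-5, -3) ∪ [5, 7) ∪ [8, 16) ∪ [18, 20) ∪ [24, 25) ∪ [29, 30)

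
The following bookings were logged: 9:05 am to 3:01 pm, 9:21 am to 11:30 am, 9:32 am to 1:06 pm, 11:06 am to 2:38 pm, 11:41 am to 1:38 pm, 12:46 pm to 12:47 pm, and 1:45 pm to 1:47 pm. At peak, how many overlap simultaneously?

5

Sweep endpoints in order; track running count of active intervals.
Peak of 5 reached at 12:46 pm.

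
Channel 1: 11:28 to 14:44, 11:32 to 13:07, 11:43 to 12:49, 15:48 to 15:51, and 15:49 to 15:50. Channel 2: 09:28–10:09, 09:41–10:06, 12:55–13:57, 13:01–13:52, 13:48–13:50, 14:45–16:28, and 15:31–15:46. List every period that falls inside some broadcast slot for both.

First set merges to 11:28–14:44, 15:48–15:51.
Second set merges to 09:28–10:09, 12:55–13:57, 14:45–16:28.
11:28–14:44 overlaps B on 12:55–13:57.
15:48–15:51 overlaps B on 15:48–15:51.

12:55–13:57, 15:48–15:51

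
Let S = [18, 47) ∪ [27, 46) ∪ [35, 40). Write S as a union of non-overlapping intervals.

[27, 46) overlaps/touches [18, 47) → extend to [18, 47).
[35, 40) overlaps/touches [18, 47) → extend to [18, 47).

[18, 47)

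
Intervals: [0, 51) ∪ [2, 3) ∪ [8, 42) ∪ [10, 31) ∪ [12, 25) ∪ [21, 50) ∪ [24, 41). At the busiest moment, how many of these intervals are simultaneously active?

6

Walk the sorted start/end points keeping a running depth.
The depth first hits 6 at 24.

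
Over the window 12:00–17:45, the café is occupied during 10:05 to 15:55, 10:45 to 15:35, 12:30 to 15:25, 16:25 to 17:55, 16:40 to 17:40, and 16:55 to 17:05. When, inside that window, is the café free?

Covered (merged): 10:05–15:55, 16:25–17:55.
Gaps within 12:00–17:45: 15:55–16:25.

15:55–16:25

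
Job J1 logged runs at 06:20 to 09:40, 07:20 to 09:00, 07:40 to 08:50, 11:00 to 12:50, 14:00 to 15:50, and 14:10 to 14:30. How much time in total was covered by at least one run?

Merged: 06:20-09:40, 11:00-12:50, 14:00-15:50.
Lengths: 3 h 20 min + 1 h 50 min + 1 h 50 min = 7 h.

7 h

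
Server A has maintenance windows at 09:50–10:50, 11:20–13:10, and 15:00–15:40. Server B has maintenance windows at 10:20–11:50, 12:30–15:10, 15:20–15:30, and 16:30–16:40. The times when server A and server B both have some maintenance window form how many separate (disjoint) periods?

A ∩ B = 10:20–10:50, 11:20–11:50, 12:30–13:10, 15:00–15:10, 15:20–15:30.
That is 5 disjoint pieces.

5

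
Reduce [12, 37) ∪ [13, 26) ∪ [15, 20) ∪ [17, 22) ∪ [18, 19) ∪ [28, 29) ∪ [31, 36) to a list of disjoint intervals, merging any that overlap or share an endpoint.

[13, 26) overlaps/touches [12, 37) → extend to [12, 37).
[15, 20) overlaps/touches [12, 37) → extend to [12, 37).
[17, 22) overlaps/touches [12, 37) → extend to [12, 37).
[18, 19) overlaps/touches [12, 37) → extend to [12, 37).
[28, 29) overlaps/touches [12, 37) → extend to [12, 37).
[31, 36) overlaps/touches [12, 37) → extend to [12, 37).

[12, 37)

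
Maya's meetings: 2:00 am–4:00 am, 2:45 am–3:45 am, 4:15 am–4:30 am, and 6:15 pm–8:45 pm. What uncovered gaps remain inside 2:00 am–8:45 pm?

4:00 am-4:15 am, 4:30 am-6:15 pm

After merging, the occupied span is 2:00 am-4:00 am, 4:15 am-4:30 am, 6:15 pm-8:45 pm.
Complement within 2:00 am-8:45 pm: 4:00 am-4:15 am, 4:30 am-6:15 pm.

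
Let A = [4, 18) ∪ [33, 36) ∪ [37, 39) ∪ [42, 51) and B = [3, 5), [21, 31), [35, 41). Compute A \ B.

[5, 18) ∪ [33, 35) ∪ [42, 51)

[4, 18) minus B → [5, 18).
[33, 36) minus B → [33, 35).
[37, 39): fully covered by B → removed.
[42, 51): no B overlap → unchanged.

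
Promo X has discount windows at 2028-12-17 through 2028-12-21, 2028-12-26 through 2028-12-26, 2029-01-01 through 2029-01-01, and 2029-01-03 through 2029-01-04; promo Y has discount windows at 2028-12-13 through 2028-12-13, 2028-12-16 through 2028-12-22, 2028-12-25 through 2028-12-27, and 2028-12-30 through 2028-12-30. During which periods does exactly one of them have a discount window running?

Only in the first: 2029-01-01 through 2029-01-01, 2029-01-03 through 2029-01-04.
Only in the second: 2028-12-13 through 2028-12-13, 2028-12-16 through 2028-12-16, 2028-12-22 through 2028-12-22, 2028-12-25 through 2028-12-25, 2028-12-27 through 2028-12-27, 2028-12-30 through 2028-12-30.
Together these are the periods covered by exactly one.

2028-12-13 through 2028-12-13, 2028-12-16 through 2028-12-16, 2028-12-22 through 2028-12-22, 2028-12-25 through 2028-12-25, 2028-12-27 through 2028-12-27, 2028-12-30 through 2028-12-30, 2029-01-01 through 2029-01-01, 2029-01-03 through 2029-01-04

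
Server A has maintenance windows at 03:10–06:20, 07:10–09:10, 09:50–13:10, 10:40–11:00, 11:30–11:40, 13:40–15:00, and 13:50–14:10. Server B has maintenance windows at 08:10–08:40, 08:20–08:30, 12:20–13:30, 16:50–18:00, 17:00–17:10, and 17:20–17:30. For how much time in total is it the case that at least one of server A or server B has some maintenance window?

A, merged: 03:10-06:20, 07:10-09:10, 09:50-13:10, 13:40-15:00.
B, merged: 08:10-08:40, 12:20-13:30, 16:50-18:00.
A ∪ B = 03:10-06:20, 07:10-09:10, 09:50-13:30, 13:40-15:00, 16:50-18:00.
Total: 3 h 10 min + 2 h + 3 h 40 min + 1 h 20 min + 1 h 10 min = 11 h 20 min.

11 h 20 min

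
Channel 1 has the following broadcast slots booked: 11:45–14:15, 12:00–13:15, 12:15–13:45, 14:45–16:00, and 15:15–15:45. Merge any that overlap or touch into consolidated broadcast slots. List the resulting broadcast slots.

12:00–13:15 overlaps/touches 11:45–14:15 → extend to 11:45–14:15.
12:15–13:45 overlaps/touches 11:45–14:15 → extend to 11:45–14:15.
14:45–16:00 is disjoint → start new block.
15:15–15:45 overlaps/touches 14:45–16:00 → extend to 14:45–16:00.

11:45–14:15, 14:45–16:00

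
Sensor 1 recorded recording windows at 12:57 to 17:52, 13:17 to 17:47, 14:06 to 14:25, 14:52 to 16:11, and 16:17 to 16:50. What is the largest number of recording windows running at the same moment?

3

Sweep endpoints in order; track running count of active intervals.
Peak of 3 reached at 14:06.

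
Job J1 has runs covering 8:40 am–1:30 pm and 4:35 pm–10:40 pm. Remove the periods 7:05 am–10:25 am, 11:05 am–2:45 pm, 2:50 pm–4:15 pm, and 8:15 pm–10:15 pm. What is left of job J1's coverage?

10:25 am-11:05 am, 4:35 pm-8:15 pm, 10:15 pm-10:40 pm

8:40 am-1:30 pm \ B = 10:25 am-11:05 am.
4:35 pm-10:40 pm \ B = 4:35 pm-8:15 pm, 10:15 pm-10:40 pm.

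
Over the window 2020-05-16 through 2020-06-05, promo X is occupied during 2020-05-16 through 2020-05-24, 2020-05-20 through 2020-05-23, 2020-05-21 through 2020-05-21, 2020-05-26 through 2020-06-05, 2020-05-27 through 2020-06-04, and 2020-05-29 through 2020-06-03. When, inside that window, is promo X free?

2020-05-25 through 2020-05-25

Covered (merged): 2020-05-16 through 2020-05-24, 2020-05-26 through 2020-06-05.
Gaps within 2020-05-16 through 2020-06-05: 2020-05-25 through 2020-05-25.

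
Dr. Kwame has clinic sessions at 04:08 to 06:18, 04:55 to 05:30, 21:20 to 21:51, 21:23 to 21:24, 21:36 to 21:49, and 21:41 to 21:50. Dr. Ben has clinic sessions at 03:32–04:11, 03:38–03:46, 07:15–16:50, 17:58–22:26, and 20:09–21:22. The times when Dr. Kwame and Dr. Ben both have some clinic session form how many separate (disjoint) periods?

A, merged: 04:08–06:18, 21:20–21:51.
B, merged: 03:32–04:11, 07:15–16:50, 17:58–22:26.
A ∩ B = 04:08–04:11, 21:20–21:51.
That is 2 disjoint pieces.

2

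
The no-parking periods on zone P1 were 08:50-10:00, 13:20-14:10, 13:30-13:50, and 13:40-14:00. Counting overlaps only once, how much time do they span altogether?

2 h

Merged: 08:50–10:00, 13:20–14:10.
Lengths: 1 h 10 min + 50 min = 2 h.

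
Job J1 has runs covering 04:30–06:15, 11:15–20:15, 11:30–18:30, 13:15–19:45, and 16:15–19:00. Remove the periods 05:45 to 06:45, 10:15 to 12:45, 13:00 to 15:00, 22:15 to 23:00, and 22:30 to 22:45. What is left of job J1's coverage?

A, merged: 04:30–06:15, 11:15–20:15.
B, merged: 05:45–06:45, 10:15–12:45, 13:00–15:00, 22:15–23:00.
04:30–06:15 \ B = 04:30–05:45.
11:15–20:15 \ B = 12:45–13:00, 15:00–20:15.

04:30–05:45, 12:45–13:00, 15:00–20:15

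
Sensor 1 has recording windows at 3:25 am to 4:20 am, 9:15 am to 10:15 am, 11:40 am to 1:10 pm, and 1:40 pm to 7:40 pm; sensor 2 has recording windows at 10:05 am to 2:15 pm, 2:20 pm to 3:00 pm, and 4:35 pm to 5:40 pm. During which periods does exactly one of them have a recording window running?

A \ B = 3:25 am–4:20 am, 9:15 am–10:05 am, 2:15 pm–2:20 pm, 3:00 pm–4:35 pm, 5:40 pm–7:40 pm.
B \ A = 10:15 am–11:40 am, 1:10 pm–1:40 pm.
Union of the two gives the symmetric difference.

3:25 am–4:20 am, 9:15 am–10:05 am, 10:15 am–11:40 am, 1:10 pm–1:40 pm, 2:15 pm–2:20 pm, 3:00 pm–4:35 pm, 5:40 pm–7:40 pm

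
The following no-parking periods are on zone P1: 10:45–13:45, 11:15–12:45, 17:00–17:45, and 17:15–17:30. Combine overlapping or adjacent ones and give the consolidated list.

11:15–12:45 overlaps/touches 10:45–13:45 → extend to 10:45–13:45.
17:00–17:45 is disjoint → start new block.
17:15–17:30 overlaps/touches 17:00–17:45 → extend to 17:00–17:45.

10:45–13:45, 17:00–17:45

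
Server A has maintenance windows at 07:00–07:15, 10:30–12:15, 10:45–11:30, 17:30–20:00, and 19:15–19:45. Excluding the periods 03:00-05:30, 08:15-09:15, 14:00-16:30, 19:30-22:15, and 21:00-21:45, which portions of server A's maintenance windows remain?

07:00–07:15, 10:30–12:15, 17:30–19:30

A, merged: 07:00–07:15, 10:30–12:15, 17:30–20:00.
B, merged: 03:00–05:30, 08:15–09:15, 14:00–16:30, 19:30–22:15.
07:00–07:15: nothing removed.
10:30–12:15: nothing removed.
17:30–20:00 \ B = 17:30–19:30.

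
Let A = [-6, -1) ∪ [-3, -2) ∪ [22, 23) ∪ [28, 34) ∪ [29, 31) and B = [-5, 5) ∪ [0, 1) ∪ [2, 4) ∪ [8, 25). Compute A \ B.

First set merges to [-6, -1), [22, 23), [28, 34).
Second set merges to [-5, 5), [8, 25).
[-6, -1) \ B = [-6, -5).
[22, 23): entirely removed.
[28, 34): nothing removed.

[-6, -5) ∪ [28, 34)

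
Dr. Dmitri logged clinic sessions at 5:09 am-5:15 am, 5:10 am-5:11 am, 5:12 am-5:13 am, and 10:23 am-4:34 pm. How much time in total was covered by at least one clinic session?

6 h 17 min

Merged: 5:09 am-5:15 am, 10:23 am-4:34 pm.
Lengths: 6 min + 6 h 11 min = 6 h 17 min.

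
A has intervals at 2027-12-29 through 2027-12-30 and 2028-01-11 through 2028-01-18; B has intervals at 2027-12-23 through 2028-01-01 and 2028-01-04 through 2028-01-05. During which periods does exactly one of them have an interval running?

2027-12-23 through 2027-12-28, 2027-12-31 through 2028-01-01, 2028-01-04 through 2028-01-05, 2028-01-11 through 2028-01-18

Only in the first: 2028-01-11 through 2028-01-18.
Only in the second: 2027-12-23 through 2027-12-28, 2027-12-31 through 2028-01-01, 2028-01-04 through 2028-01-05.
Together these are the periods covered by exactly one.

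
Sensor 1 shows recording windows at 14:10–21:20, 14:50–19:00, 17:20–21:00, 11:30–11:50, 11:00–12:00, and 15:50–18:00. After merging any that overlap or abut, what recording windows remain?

11:00–12:00, 14:10–21:20

Sort by start: 11:00–12:00, 11:30–11:50, 14:10–21:20, 14:50–19:00, 15:50–18:00, 17:20–21:00.
11:30–11:50 overlaps/touches 11:00–12:00 → extend to 11:00–12:00.
14:10–21:20 is disjoint → start new block.
14:50–19:00 overlaps/touches 14:10–21:20 → extend to 14:10–21:20.
15:50–18:00 overlaps/touches 14:10–21:20 → extend to 14:10–21:20.
17:20–21:00 overlaps/touches 14:10–21:20 → extend to 14:10–21:20.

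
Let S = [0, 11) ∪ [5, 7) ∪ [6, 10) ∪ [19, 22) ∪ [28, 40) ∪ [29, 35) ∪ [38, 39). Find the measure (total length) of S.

Merged: [0, 11), [19, 22), [28, 40).
Lengths: 11 + 3 + 12 = 26.

26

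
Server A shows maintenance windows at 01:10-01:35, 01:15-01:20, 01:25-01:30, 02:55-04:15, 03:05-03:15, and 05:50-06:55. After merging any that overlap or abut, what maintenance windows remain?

01:10-01:35, 02:55-04:15, 05:50-06:55

01:15-01:20 overlaps/touches 01:10-01:35 → extend to 01:10-01:35.
01:25-01:30 overlaps/touches 01:10-01:35 → extend to 01:10-01:35.
02:55-04:15 is disjoint → start new block.
03:05-03:15 overlaps/touches 02:55-04:15 → extend to 02:55-04:15.
05:50-06:55 is disjoint → start new block.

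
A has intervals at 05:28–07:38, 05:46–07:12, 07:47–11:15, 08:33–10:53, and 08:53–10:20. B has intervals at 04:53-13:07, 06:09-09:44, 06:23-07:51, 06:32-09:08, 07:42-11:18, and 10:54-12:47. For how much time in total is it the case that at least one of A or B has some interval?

Merge the first list: 05:28-07:38, 07:47-11:15.
Merge the second list: 04:53-13:07.
A ∪ B = 04:53-13:07.
Total: 8 h 14 min.

8 h 14 min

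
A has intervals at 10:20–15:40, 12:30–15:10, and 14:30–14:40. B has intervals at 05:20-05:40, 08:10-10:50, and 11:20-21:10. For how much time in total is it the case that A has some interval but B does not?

A, merged: 10:20-15:40.
A \ B = 10:50-11:20.
Total: 30 min.

30 min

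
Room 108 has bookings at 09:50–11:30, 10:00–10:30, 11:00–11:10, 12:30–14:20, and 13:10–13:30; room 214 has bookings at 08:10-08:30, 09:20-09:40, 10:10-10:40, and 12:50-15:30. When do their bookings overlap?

10:10-10:40, 12:50-14:20

Merge the first list: 09:50-11:30, 12:30-14:20.
09:50-11:30 meets the second set on 10:10-10:40.
12:30-14:20 meets the second set on 12:50-14:20.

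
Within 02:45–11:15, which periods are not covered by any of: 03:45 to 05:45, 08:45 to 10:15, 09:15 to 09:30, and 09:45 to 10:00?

02:45–03:45, 05:45–08:45, 10:15–11:15

Covered (merged): 03:45–05:45, 08:45–10:15.
Gaps within 02:45–11:15: 02:45–03:45, 05:45–08:45, 10:15–11:15.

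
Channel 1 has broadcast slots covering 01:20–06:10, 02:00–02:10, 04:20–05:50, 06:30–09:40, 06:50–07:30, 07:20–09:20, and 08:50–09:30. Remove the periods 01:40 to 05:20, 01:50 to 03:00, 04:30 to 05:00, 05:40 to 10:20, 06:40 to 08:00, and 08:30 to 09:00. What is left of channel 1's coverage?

Merge the first list: 01:20-06:10, 06:30-09:40.
Merge the second list: 01:40-05:20, 05:40-10:20.
01:20-06:10 with B removed leaves 01:20-01:40, 05:20-05:40.
06:30-09:40 lies entirely inside B → drops out.

01:20-01:40, 05:20-05:40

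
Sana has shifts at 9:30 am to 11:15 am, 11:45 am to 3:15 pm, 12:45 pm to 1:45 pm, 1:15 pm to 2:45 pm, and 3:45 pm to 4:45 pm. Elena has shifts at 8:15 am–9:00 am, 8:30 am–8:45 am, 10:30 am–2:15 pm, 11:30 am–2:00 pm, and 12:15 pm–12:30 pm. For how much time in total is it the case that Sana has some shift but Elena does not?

3 h

First set merges to 9:30 am-11:15 am, 11:45 am-3:15 pm, 3:45 pm-4:45 pm.
Second set merges to 8:15 am-9:00 am, 10:30 am-2:15 pm.
A \ B = 9:30 am-10:30 am, 2:15 pm-3:15 pm, 3:45 pm-4:45 pm.
Total: 1 h + 1 h + 1 h = 3 h.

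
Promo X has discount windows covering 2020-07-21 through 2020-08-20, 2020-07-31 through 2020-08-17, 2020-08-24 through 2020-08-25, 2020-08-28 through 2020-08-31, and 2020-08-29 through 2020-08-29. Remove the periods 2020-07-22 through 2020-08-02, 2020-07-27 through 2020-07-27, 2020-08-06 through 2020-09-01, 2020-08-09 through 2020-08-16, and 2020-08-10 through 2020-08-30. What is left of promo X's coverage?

2020-07-21 through 2020-07-21, 2020-08-03 through 2020-08-05

Merge the first list: 2020-07-21 through 2020-08-20, 2020-08-24 through 2020-08-25, 2020-08-28 through 2020-08-31.
Merge the second list: 2020-07-22 through 2020-08-02, 2020-08-06 through 2020-09-01.
2020-07-21 through 2020-08-20 \ B = 2020-07-21 through 2020-07-21, 2020-08-03 through 2020-08-05.
2020-08-24 through 2020-08-25: entirely removed.
2020-08-28 through 2020-08-31: entirely removed.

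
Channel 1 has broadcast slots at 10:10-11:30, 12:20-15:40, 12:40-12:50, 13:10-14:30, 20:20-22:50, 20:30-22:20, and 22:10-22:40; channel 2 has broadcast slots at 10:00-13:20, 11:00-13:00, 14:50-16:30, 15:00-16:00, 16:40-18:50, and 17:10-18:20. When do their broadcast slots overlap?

A, merged: 10:10–11:30, 12:20–15:40, 20:20–22:50.
B, merged: 10:00–13:20, 14:50–16:30, 16:40–18:50.
10:10–11:30 meets the second set on 10:10–11:30.
12:20–15:40 meets the second set on 12:20–13:20, 14:50–15:40.
20:20–22:50: no overlap with the second set.

10:10–11:30, 12:20–13:20, 14:50–15:40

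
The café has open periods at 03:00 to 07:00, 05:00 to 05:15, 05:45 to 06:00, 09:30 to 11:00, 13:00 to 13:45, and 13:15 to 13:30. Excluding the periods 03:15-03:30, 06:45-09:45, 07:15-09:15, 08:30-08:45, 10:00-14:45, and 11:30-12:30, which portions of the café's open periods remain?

First set merges to 03:00–07:00, 09:30–11:00, 13:00–13:45.
Second set merges to 03:15–03:30, 06:45–09:45, 10:00–14:45.
03:00–07:00 minus B → 03:00–03:15, 03:30–06:45.
09:30–11:00 minus B → 09:45–10:00.
13:00–13:45: fully covered by B → removed.

03:00–03:15, 03:30–06:45, 09:45–10:00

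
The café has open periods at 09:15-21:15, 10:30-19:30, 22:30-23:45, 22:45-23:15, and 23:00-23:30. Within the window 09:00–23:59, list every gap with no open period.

Covered (merged): 09:15–21:15, 22:30–23:45.
Uncovered inside 09:00–23:59: 09:00–09:15, 21:15–22:30, 23:45–23:59.

09:00–09:15, 21:15–22:30, 23:45–23:59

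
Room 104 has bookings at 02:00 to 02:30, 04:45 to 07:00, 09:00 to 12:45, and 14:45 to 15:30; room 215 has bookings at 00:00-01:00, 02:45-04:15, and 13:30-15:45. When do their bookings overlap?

02:00–02:30 meets no B interval.
04:45–07:00 meets no B interval.
09:00–12:45 meets no B interval.
14:45–15:30 ∩ B → 14:45–15:30.

14:45–15:30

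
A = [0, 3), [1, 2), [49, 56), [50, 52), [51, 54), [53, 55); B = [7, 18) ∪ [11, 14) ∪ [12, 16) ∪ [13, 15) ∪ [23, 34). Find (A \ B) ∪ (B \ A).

A, merged: [0, 3), [49, 56).
B, merged: [7, 18), [23, 34).
Only in the first: [0, 3), [49, 56).
Only in the second: [7, 18), [23, 34).
Together these are the periods covered by exactly one.

[0, 3) ∪ [7, 18) ∪ [23, 34) ∪ [49, 56)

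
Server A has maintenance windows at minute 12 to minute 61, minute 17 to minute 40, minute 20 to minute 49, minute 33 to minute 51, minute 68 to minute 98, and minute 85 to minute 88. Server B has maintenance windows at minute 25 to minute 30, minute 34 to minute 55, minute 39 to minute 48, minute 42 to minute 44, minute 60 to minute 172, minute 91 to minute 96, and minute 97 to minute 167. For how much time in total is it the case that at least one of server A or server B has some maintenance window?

160 minutes

Merge the first list: minute 12 to minute 61, minute 68 to minute 98.
Merge the second list: minute 25 to minute 30, minute 34 to minute 55, minute 60 to minute 172.
A ∪ B = minute 12 to minute 172.
Total: 160 minutes.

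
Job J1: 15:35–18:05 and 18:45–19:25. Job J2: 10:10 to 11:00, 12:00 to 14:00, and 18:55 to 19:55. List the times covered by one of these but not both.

A \ B = 15:35-18:05, 18:45-18:55.
B \ A = 10:10-11:00, 12:00-14:00, 19:25-19:55.
Union of the two gives the symmetric difference.

10:10-11:00, 12:00-14:00, 15:35-18:05, 18:45-18:55, 19:25-19:55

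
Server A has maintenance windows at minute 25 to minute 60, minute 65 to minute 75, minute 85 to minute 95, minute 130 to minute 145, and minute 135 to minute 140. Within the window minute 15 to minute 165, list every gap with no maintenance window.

minute 15 to minute 25, minute 60 to minute 65, minute 75 to minute 85, minute 95 to minute 130, minute 145 to minute 165

After merging, the occupied span is minute 25 to minute 60, minute 65 to minute 75, minute 85 to minute 95, minute 130 to minute 145.
Gaps within minute 15 to minute 165: minute 15 to minute 25, minute 60 to minute 65, minute 75 to minute 85, minute 95 to minute 130, minute 145 to minute 165.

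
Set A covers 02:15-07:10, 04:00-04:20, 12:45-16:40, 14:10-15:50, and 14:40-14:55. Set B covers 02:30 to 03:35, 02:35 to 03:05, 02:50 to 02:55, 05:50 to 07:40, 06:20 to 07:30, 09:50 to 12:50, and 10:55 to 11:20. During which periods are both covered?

Merge the first list: 02:15-07:10, 12:45-16:40.
Merge the second list: 02:30-03:35, 05:50-07:40, 09:50-12:50.
02:15-07:10 ∩ B → 02:30-03:35, 05:50-07:10.
12:45-16:40 ∩ B → 12:45-12:50.

02:30-03:35, 05:50-07:10, 12:45-12:50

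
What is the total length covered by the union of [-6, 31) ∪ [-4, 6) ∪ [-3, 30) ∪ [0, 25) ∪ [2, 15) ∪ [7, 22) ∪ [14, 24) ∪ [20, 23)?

Merged: [-6, 31).
Length: 37.

37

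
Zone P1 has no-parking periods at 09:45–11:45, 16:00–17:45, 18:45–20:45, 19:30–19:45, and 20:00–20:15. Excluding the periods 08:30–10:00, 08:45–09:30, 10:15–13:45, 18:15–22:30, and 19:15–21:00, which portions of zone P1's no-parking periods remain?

Merge the first list: 09:45–11:45, 16:00–17:45, 18:45–20:45.
Merge the second list: 08:30–10:00, 10:15–13:45, 18:15–22:30.
09:45–11:45 with B removed leaves 10:00–10:15.
16:00–17:45 is untouched.
18:45–20:45 lies entirely inside B → drops out.

10:00–10:15, 16:00–17:45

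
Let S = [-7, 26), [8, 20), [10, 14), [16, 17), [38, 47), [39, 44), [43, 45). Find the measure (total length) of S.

Merged: [-7, 26), [38, 47).
Lengths: 33 + 9 = 42.

42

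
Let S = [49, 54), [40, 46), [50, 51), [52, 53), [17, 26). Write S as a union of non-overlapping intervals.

[17, 26) ∪ [40, 46) ∪ [49, 54)

Sort by start: [17, 26), [40, 46), [49, 54), [50, 51), [52, 53).
[40, 46) is disjoint → start new block.
[49, 54) is disjoint → start new block.
[50, 51) overlaps/touches [49, 54) → extend to [49, 54).
[52, 53) overlaps/touches [49, 54) → extend to [49, 54).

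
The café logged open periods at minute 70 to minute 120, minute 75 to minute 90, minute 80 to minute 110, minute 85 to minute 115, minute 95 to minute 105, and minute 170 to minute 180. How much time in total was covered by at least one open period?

Merged: minute 70 to minute 120, minute 170 to minute 180.
Lengths: 50 minutes + 10 minutes = 60 minutes.

60 minutes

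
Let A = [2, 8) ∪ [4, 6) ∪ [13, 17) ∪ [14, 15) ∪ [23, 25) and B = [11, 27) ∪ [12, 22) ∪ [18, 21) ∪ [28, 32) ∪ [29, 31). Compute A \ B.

First set merges to [2, 8), [13, 17), [23, 25).
Second set merges to [11, 27), [28, 32).
[2, 8): nothing removed.
[13, 17): entirely removed.
[23, 25): entirely removed.

[2, 8)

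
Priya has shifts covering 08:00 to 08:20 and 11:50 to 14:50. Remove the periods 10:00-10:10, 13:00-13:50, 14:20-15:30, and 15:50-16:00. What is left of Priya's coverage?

08:00–08:20, 11:50–13:00, 13:50–14:20

08:00–08:20 is untouched.
11:50–14:50 with B removed leaves 11:50–13:00, 13:50–14:20.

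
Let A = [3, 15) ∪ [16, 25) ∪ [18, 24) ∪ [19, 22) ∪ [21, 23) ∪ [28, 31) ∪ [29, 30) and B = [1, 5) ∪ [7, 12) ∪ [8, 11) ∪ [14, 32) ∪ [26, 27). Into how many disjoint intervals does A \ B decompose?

2

Merge the first list: [3, 15), [16, 25), [28, 31).
Merge the second list: [1, 5), [7, 12), [14, 32).
A \ B = [5, 7), [12, 14).
That is 2 disjoint pieces.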